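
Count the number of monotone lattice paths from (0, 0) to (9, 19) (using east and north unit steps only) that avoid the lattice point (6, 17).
Number of paths = 5897430

Total paths from (0, 0) to (9, 19): C(28, 9) = 6906900. Paths through (6, 17): (paths (0, 0) → (6, 17)) × (paths (6, 17) → (9, 19)) = C(23, 6) · C(5, 3) = 100947 · 10 = 1009470. Avoidance count = 6906900 − 1009470 = 5897430.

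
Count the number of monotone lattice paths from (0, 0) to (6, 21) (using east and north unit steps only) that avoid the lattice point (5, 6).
Number of paths = 288618

Total paths from (0, 0) to (6, 21): C(27, 6) = 296010. Paths through (5, 6): (paths (0, 0) → (5, 6)) × (paths (5, 6) → (6, 21)) = C(11, 5) · C(16, 1) = 462 · 16 = 7392. Avoidance count = 296010 − 7392 = 288618.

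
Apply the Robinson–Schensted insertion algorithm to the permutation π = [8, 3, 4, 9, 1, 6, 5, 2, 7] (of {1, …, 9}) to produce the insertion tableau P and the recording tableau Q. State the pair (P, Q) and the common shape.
P = [1, 2, 5, 7] / [3, 4] / [6, 9] / [8];  Q = [1, 3, 4, 9] / [2, 6] / [5, 7] / [8];  common shape = (4, 2, 2, 1)

Row-insert the values π_1, π_2, … into P one at a time, bumping the leftmost entry strictly greater than the inserted value down to the next row. The recording tableau Q records, in position (i, j), the step at which that cell was added to P.
  Insert 8 (step 1): P = [8];  Q = [1]
  Insert 3 (step 2): P = [3] / [8];  Q = [1] / [2]
  Insert 4 (step 3): P = [3, 4] / [8];  Q = [1, 3] / [2]
  Insert 9 (step 4): P = [3, 4, 9] / [8];  Q = [1, 3, 4] / [2]
  Insert 1 (step 5): P = [1, 4, 9] / [3] / [8];  Q = [1, 3, 4] / [2] / [5]
  Insert 6 (step 6): P = [1, 4, 6] / [3, 9] / [8];  Q = [1, 3, 4] / [2, 6] / [5]
  Insert 5 (step 7): P = [1, 4, 5] / [3, 6] / [8, 9];  Q = [1, 3, 4] / [2, 6] / [5, 7]
  Insert 2 (step 8): P = [1, 2, 5] / [3, 4] / [6, 9] / [8];  Q = [1, 3, 4] / [2, 6] / [5, 7] / [8]
  Insert 7 (step 9): P = [1, 2, 5, 7] / [3, 4] / [6, 9] / [8];  Q = [1, 3, 4, 9] / [2, 6] / [5, 7] / [8]
Final shape: (4, 2, 2, 1).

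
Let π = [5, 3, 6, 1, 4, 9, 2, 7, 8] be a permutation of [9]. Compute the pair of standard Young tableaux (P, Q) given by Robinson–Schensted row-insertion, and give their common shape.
P = [1, 2, 7, 8] / [3, 4, 9] / [5, 6];  Q = [1, 3, 6, 9] / [2, 5, 8] / [4, 7];  common shape = (4, 3, 2)

Row-insert the values π_1, π_2, … into P one at a time, bumping the leftmost entry strictly greater than the inserted value down to the next row. The recording tableau Q records, in position (i, j), the step at which that cell was added to P.
  Insert 5 (step 1): P = [5];  Q = [1]
  Insert 3 (step 2): P = [3] / [5];  Q = [1] / [2]
  Insert 6 (step 3): P = [3, 6] / [5];  Q = [1, 3] / [2]
  Insert 1 (step 4): P = [1, 6] / [3] / [5];  Q = [1, 3] / [2] / [4]
  Insert 4 (step 5): P = [1, 4] / [3, 6] / [5];  Q = [1, 3] / [2, 5] / [4]
  Insert 9 (step 6): P = [1, 4, 9] / [3, 6] / [5];  Q = [1, 3, 6] / [2, 5] / [4]
  Insert 2 (step 7): P = [1, 2, 9] / [3, 4] / [5, 6];  Q = [1, 3, 6] / [2, 5] / [4, 7]
  Insert 7 (step 8): P = [1, 2, 7] / [3, 4, 9] / [5, 6];  Q = [1, 3, 6] / [2, 5, 8] / [4, 7]
  Insert 8 (step 9): P = [1, 2, 7, 8] / [3, 4, 9] / [5, 6];  Q = [1, 3, 6, 9] / [2, 5, 8] / [4, 7]
Final shape: (4, 3, 2).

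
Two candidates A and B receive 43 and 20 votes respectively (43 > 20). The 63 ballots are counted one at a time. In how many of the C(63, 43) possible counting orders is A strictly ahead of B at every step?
Strict-lead orderings = 4924395459336045

Total orderings of the 63 votes with 43 for A: C(63, 43) = 13488561475572645. By the Bertrand ballot formula (Cycle Lemma / reflection principle), the number of orderings in which A is strictly ahead of B throughout is (p − q)/(p + q) · C(p + q, p) = (43 − 20)/(43 + 20) · 13488561475572645 = 4924395459336045.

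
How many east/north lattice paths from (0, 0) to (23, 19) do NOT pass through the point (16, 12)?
Number of paths = 342367847640

Total paths from (0, 0) to (23, 19): C(42, 23) = 446775310800. Paths through (16, 12): (paths (0, 0) → (16, 12)) × (paths (16, 12) → (23, 19)) = C(28, 16) · C(14, 7) = 30421755 · 3432 = 104407463160. Avoidance count = 446775310800 − 104407463160 = 342367847640.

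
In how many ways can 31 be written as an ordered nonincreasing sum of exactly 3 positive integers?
p(31, 3 parts) = 80

Partitions of n into exactly k parts are in bijection with partitions of n − k into at most k parts (subtract 1 from each part). So p(31, exactly 3) = p(28, parts ≤ 3). Computing via the recurrence p(m, j) = p(m, j−1) + p(m−j, j) gives 80.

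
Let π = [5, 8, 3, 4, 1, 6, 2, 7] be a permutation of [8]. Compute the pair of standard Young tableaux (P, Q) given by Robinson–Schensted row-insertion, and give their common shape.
P = [1, 2, 6, 7] / [3, 4] / [5, 8];  Q = [1, 2, 6, 8] / [3, 4] / [5, 7];  common shape = (4, 2, 2)

Row-insert the values π_1, π_2, … into P one at a time, bumping the leftmost entry strictly greater than the inserted value down to the next row. The recording tableau Q records, in position (i, j), the step at which that cell was added to P.
  Insert 5 (step 1): P = [5];  Q = [1]
  Insert 8 (step 2): P = [5, 8];  Q = [1, 2]
  Insert 3 (step 3): P = [3, 8] / [5];  Q = [1, 2] / [3]
  Insert 4 (step 4): P = [3, 4] / [5, 8];  Q = [1, 2] / [3, 4]
  Insert 1 (step 5): P = [1, 4] / [3, 8] / [5];  Q = [1, 2] / [3, 4] / [5]
  Insert 6 (step 6): P = [1, 4, 6] / [3, 8] / [5];  Q = [1, 2, 6] / [3, 4] / [5]
  Insert 2 (step 7): P = [1, 2, 6] / [3, 4] / [5, 8];  Q = [1, 2, 6] / [3, 4] / [5, 7]
  Insert 7 (step 8): P = [1, 2, 6, 7] / [3, 4] / [5, 8];  Q = [1, 2, 6, 8] / [3, 4] / [5, 7]
Final shape: (4, 2, 2).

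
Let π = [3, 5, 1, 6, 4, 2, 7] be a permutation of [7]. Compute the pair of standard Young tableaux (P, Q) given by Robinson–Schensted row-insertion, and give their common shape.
P = [1, 2, 6, 7] / [3, 4] / [5];  Q = [1, 2, 4, 7] / [3, 5] / [6];  common shape = (4, 2, 1)

Row-insert the values π_1, π_2, … into P one at a time, bumping the leftmost entry strictly greater than the inserted value down to the next row. The recording tableau Q records, in position (i, j), the step at which that cell was added to P.
  Insert 3 (step 1): P = [3];  Q = [1]
  Insert 5 (step 2): P = [3, 5];  Q = [1, 2]
  Insert 1 (step 3): P = [1, 5] / [3];  Q = [1, 2] / [3]
  Insert 6 (step 4): P = [1, 5, 6] / [3];  Q = [1, 2, 4] / [3]
  Insert 4 (step 5): P = [1, 4, 6] / [3, 5];  Q = [1, 2, 4] / [3, 5]
  Insert 2 (step 6): P = [1, 2, 6] / [3, 4] / [5];  Q = [1, 2, 4] / [3, 5] / [6]
  Insert 7 (step 7): P = [1, 2, 6, 7] / [3, 4] / [5];  Q = [1, 2, 4, 7] / [3, 5] / [6]
Final shape: (4, 2, 1).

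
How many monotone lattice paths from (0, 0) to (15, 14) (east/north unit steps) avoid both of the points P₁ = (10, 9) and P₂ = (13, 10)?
Number of paths = 42661194

Inclusion–exclusion. Total paths: C(29, 15) = 77558760. Through P₁: C(19, 10)·C(10, 5) = 23279256. Through P₂: C(23, 13)·C(6, 2) = 17160990. Since P₁ is strictly southwest of P₂, a monotone path through both must visit P₁ then P₂; paths through both = C(19, 10)·C(4, 3)·C(6, 2) = 5542680. Avoid both = 77558760 − 23279256 − 17160990 + 5542680 = 42661194.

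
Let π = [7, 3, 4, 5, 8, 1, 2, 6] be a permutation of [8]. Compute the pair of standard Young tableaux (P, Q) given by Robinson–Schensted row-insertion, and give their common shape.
P = [1, 2, 5, 6] / [3, 4, 8] / [7];  Q = [1, 3, 4, 5] / [2, 7, 8] / [6];  common shape = (4, 3, 1)

Row-insert the values π_1, π_2, … into P one at a time, bumping the leftmost entry strictly greater than the inserted value down to the next row. The recording tableau Q records, in position (i, j), the step at which that cell was added to P.
  Insert 7 (step 1): P = [7];  Q = [1]
  Insert 3 (step 2): P = [3] / [7];  Q = [1] / [2]
  Insert 4 (step 3): P = [3, 4] / [7];  Q = [1, 3] / [2]
  Insert 5 (step 4): P = [3, 4, 5] / [7];  Q = [1, 3, 4] / [2]
  Insert 8 (step 5): P = [3, 4, 5, 8] / [7];  Q = [1, 3, 4, 5] / [2]
  Insert 1 (step 6): P = [1, 4, 5, 8] / [3] / [7];  Q = [1, 3, 4, 5] / [2] / [6]
  Insert 2 (step 7): P = [1, 2, 5, 8] / [3, 4] / [7];  Q = [1, 3, 4, 5] / [2, 7] / [6]
  Insert 6 (step 8): P = [1, 2, 5, 6] / [3, 4, 8] / [7];  Q = [1, 3, 4, 5] / [2, 7, 8] / [6]
Final shape: (4, 3, 1).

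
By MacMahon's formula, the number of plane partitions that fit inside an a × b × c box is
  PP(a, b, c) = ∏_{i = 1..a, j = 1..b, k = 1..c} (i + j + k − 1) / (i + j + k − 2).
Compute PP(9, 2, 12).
PP(9, 2, 12) = 14620666060

Evaluate the triple product over i = 1..9, j = 1..2, k = 1..12. The factors are (2/1) · (3/2) · (4/3) · (5/4) · (6/5) · (7/6) · (8/7) · (9/8) · … (216 factors total). The numerators and denominators telescope so the product is an integer; carrying out the multiplication exactly gives PP(9, 2, 12) = 14620666060.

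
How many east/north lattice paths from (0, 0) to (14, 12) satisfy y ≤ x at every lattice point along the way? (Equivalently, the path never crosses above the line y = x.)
Number of paths = 1931540

By the reflection principle (André's argument), the number of monotone paths to (14, 12) with n ≤ m that never go above y = x is C(26, 14) − C(26, 15) = 9657700 − 7726160 = 1931540.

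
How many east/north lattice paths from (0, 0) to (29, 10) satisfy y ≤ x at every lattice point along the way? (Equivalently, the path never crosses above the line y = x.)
Number of paths = 423830264

By the reflection principle (André's argument), the number of monotone paths to (29, 10) with n ≤ m that never go above y = x is C(39, 29) − C(39, 30) = 635745396 − 211915132 = 423830264.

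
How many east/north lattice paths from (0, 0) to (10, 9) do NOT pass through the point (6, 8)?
Number of paths = 77363

Total paths from (0, 0) to (10, 9): C(19, 10) = 92378. Paths through (6, 8): (paths (0, 0) → (6, 8)) × (paths (6, 8) → (10, 9)) = C(14, 6) · C(5, 4) = 3003 · 5 = 15015. Avoidance count = 92378 − 15015 = 77363.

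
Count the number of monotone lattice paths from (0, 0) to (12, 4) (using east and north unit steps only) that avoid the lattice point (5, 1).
Number of paths = 1100

Total paths from (0, 0) to (12, 4): C(16, 12) = 1820. Paths through (5, 1): (paths (0, 0) → (5, 1)) × (paths (5, 1) → (12, 4)) = C(6, 5) · C(10, 7) = 6 · 120 = 720. Avoidance count = 1820 − 720 = 1100.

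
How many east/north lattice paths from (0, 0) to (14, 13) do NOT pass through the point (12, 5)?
Number of paths = 19779840

Total paths from (0, 0) to (14, 13): C(27, 14) = 20058300. Paths through (12, 5): (paths (0, 0) → (12, 5)) × (paths (12, 5) → (14, 13)) = C(17, 12) · C(10, 2) = 6188 · 45 = 278460. Avoidance count = 20058300 − 278460 = 19779840.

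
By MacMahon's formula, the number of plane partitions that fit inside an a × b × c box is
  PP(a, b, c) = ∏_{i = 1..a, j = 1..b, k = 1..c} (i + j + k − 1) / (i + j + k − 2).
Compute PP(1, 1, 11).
PP(1, 1, 11) = 12

Evaluate the triple product over i = 1..1, j = 1..1, k = 1..11. The factors are (2/1) · (3/2) · (4/3) · (5/4) · (6/5) · (7/6) · (8/7) · (9/8) · … (11 factors total). The numerators and denominators telescope so the product is an integer; carrying out the multiplication exactly gives PP(1, 1, 11) = 12.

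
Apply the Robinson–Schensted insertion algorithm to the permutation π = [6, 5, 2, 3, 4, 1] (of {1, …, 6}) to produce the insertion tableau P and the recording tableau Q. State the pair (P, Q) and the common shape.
P = [1, 3, 4] / [2] / [5] / [6];  Q = [1, 4, 5] / [2] / [3] / [6];  common shape = (3, 1, 1, 1)

Row-insert the values π_1, π_2, … into P one at a time, bumping the leftmost entry strictly greater than the inserted value down to the next row. The recording tableau Q records, in position (i, j), the step at which that cell was added to P.
  Insert 6 (step 1): P = [6];  Q = [1]
  Insert 5 (step 2): P = [5] / [6];  Q = [1] / [2]
  Insert 2 (step 3): P = [2] / [5] / [6];  Q = [1] / [2] / [3]
  Insert 3 (step 4): P = [2, 3] / [5] / [6];  Q = [1, 4] / [2] / [3]
  Insert 4 (step 5): P = [2, 3, 4] / [5] / [6];  Q = [1, 4, 5] / [2] / [3]
  Insert 1 (step 6): P = [1, 3, 4] / [2] / [5] / [6];  Q = [1, 4, 5] / [2] / [3] / [6]
Final shape: (3, 1, 1, 1).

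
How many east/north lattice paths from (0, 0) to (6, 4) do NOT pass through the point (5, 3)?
Number of paths = 98

Total paths from (0, 0) to (6, 4): C(10, 6) = 210. Paths through (5, 3): (paths (0, 0) → (5, 3)) × (paths (5, 3) → (6, 4)) = C(8, 5) · C(2, 1) = 56 · 2 = 112. Avoidance count = 210 − 112 = 98.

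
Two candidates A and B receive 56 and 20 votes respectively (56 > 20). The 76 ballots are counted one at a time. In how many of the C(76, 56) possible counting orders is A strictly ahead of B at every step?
Strict-lead orderings = 516322284746189940

Total orderings of the 76 votes with 56 for A: C(76, 56) = 1090013712241956540. By the Bertrand ballot formula (Cycle Lemma / reflection principle), the number of orderings in which A is strictly ahead of B throughout is (p − q)/(p + q) · C(p + q, p) = (56 − 20)/(56 + 20) · 1090013712241956540 = 516322284746189940.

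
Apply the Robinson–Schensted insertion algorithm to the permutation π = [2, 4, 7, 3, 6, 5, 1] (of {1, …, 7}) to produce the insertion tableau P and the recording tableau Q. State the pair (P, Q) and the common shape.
P = [1, 3, 5] / [2, 6] / [4] / [7];  Q = [1, 2, 3] / [4, 5] / [6] / [7];  common shape = (3, 2, 1, 1)

Row-insert the values π_1, π_2, … into P one at a time, bumping the leftmost entry strictly greater than the inserted value down to the next row. The recording tableau Q records, in position (i, j), the step at which that cell was added to P.
  Insert 2 (step 1): P = [2];  Q = [1]
  Insert 4 (step 2): P = [2, 4];  Q = [1, 2]
  Insert 7 (step 3): P = [2, 4, 7];  Q = [1, 2, 3]
  Insert 3 (step 4): P = [2, 3, 7] / [4];  Q = [1, 2, 3] / [4]
  Insert 6 (step 5): P = [2, 3, 6] / [4, 7];  Q = [1, 2, 3] / [4, 5]
  Insert 5 (step 6): P = [2, 3, 5] / [4, 6] / [7];  Q = [1, 2, 3] / [4, 5] / [6]
  Insert 1 (step 7): P = [1, 3, 5] / [2, 6] / [4] / [7];  Q = [1, 2, 3] / [4, 5] / [6] / [7]
Final shape: (3, 2, 1, 1).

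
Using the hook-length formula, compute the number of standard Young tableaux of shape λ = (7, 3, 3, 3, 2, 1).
# SYT of shape (7, 3, 3, 3, 2, 1) = 23279256

Hook-length formula: f^λ = n! / Π hook(c), product over all cells c of the Young diagram. For λ = (7, 3, 3, 3, 2, 1), n = 19 boxes. Hook lengths by row (left-to-right, top-to-bottom): [12, 10, 8, 4, 3, 2, 1]; [7, 5, 3]; [6, 4, 2]; [5, 3, 1]; [3, 1]; [1]. Product of hooks = 5225472000. So f^λ = 19! / 5225472000 = 121645100408832000 / 5225472000 = 23279256.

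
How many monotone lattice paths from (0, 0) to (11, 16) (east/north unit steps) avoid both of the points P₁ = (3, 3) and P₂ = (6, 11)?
Number of paths = 6680943

Inclusion–exclusion. Total paths: C(27, 11) = 13037895. Through P₁: C(6, 3)·C(21, 8) = 4069800. Through P₂: C(17, 6)·C(10, 5) = 3118752. Since P₁ is strictly southwest of P₂, a monotone path through both must visit P₁ then P₂; paths through both = C(6, 3)·C(11, 3)·C(10, 5) = 831600. Avoid both = 13037895 − 4069800 − 3118752 + 831600 = 6680943.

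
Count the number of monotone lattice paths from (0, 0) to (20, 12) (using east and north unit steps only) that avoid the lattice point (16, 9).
Number of paths = 154288715

Total paths from (0, 0) to (20, 12): C(32, 20) = 225792840. Paths through (16, 9): (paths (0, 0) → (16, 9)) × (paths (16, 9) → (20, 12)) = C(25, 16) · C(7, 4) = 2042975 · 35 = 71504125. Avoidance count = 225792840 − 71504125 = 154288715.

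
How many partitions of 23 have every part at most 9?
p(23, parts ≤ 9) = 887

Use the recurrence p(n, m) = p(n, m−1) + p(n−m, m): either the largest part is < m (count p(n, m−1)) or the largest part is exactly m (remove one copy of m, count p(n−m, m)). With p(0, ·) = 1 this gives p(23, parts ≤ 9) = 887. (By conjugating Young diagrams, this also counts partitions of 23 into at most 9 parts.)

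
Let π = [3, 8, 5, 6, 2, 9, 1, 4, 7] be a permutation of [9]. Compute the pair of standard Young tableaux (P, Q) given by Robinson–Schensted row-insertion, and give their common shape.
P = [1, 4, 6, 7] / [2, 5, 9] / [3] / [8];  Q = [1, 2, 4, 6] / [3, 8, 9] / [5] / [7];  common shape = (4, 3, 1, 1)

Row-insert the values π_1, π_2, … into P one at a time, bumping the leftmost entry strictly greater than the inserted value down to the next row. The recording tableau Q records, in position (i, j), the step at which that cell was added to P.
  Insert 3 (step 1): P = [3];  Q = [1]
  Insert 8 (step 2): P = [3, 8];  Q = [1, 2]
  Insert 5 (step 3): P = [3, 5] / [8];  Q = [1, 2] / [3]
  Insert 6 (step 4): P = [3, 5, 6] / [8];  Q = [1, 2, 4] / [3]
  Insert 2 (step 5): P = [2, 5, 6] / [3] / [8];  Q = [1, 2, 4] / [3] / [5]
  Insert 9 (step 6): P = [2, 5, 6, 9] / [3] / [8];  Q = [1, 2, 4, 6] / [3] / [5]
  Insert 1 (step 7): P = [1, 5, 6, 9] / [2] / [3] / [8];  Q = [1, 2, 4, 6] / [3] / [5] / [7]
  Insert 4 (step 8): P = [1, 4, 6, 9] / [2, 5] / [3] / [8];  Q = [1, 2, 4, 6] / [3, 8] / [5] / [7]
  Insert 7 (step 9): P = [1, 4, 6, 7] / [2, 5, 9] / [3] / [8];  Q = [1, 2, 4, 6] / [3, 8, 9] / [5] / [7]
Final shape: (4, 3, 1, 1).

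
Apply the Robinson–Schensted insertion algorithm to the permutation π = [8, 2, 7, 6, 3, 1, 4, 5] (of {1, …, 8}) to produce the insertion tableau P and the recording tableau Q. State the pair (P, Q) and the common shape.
P = [1, 3, 4, 5] / [2] / [6] / [7] / [8];  Q = [1, 3, 7, 8] / [2] / [4] / [5] / [6];  common shape = (4, 1, 1, 1, 1)

Row-insert the values π_1, π_2, … into P one at a time, bumping the leftmost entry strictly greater than the inserted value down to the next row. The recording tableau Q records, in position (i, j), the step at which that cell was added to P.
  Insert 8 (step 1): P = [8];  Q = [1]
  Insert 2 (step 2): P = [2] / [8];  Q = [1] / [2]
  Insert 7 (step 3): P = [2, 7] / [8];  Q = [1, 3] / [2]
  Insert 6 (step 4): P = [2, 6] / [7] / [8];  Q = [1, 3] / [2] / [4]
  Insert 3 (step 5): P = [2, 3] / [6] / [7] / [8];  Q = [1, 3] / [2] / [4] / [5]
  Insert 1 (step 6): P = [1, 3] / [2] / [6] / [7] / [8];  Q = [1, 3] / [2] / [4] / [5] / [6]
  Insert 4 (step 7): P = [1, 3, 4] / [2] / [6] / [7] / [8];  Q = [1, 3, 7] / [2] / [4] / [5] / [6]
  Insert 5 (step 8): P = [1, 3, 4, 5] / [2] / [6] / [7] / [8];  Q = [1, 3, 7, 8] / [2] / [4] / [5] / [6]
Final shape: (4, 1, 1, 1, 1).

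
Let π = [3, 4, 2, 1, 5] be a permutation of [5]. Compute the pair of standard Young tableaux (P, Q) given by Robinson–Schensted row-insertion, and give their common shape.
P = [1, 4, 5] / [2] / [3];  Q = [1, 2, 5] / [3] / [4];  common shape = (3, 1, 1)

Row-insert the values π_1, π_2, … into P one at a time, bumping the leftmost entry strictly greater than the inserted value down to the next row. The recording tableau Q records, in position (i, j), the step at which that cell was added to P.
  Insert 3 (step 1): P = [3];  Q = [1]
  Insert 4 (step 2): P = [3, 4];  Q = [1, 2]
  Insert 2 (step 3): P = [2, 4] / [3];  Q = [1, 2] / [3]
  Insert 1 (step 4): P = [1, 4] / [2] / [3];  Q = [1, 2] / [3] / [4]
  Insert 5 (step 5): P = [1, 4, 5] / [2] / [3];  Q = [1, 2, 5] / [3] / [4]
Final shape: (3, 1, 1).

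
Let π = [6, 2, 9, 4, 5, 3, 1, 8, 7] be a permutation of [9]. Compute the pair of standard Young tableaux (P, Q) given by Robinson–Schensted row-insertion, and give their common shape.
P = [1, 3, 5, 7] / [2, 8] / [4, 9] / [6];  Q = [1, 3, 5, 8] / [2, 4] / [6, 9] / [7];  common shape = (4, 2, 2, 1)

Row-insert the values π_1, π_2, … into P one at a time, bumping the leftmost entry strictly greater than the inserted value down to the next row. The recording tableau Q records, in position (i, j), the step at which that cell was added to P.
  Insert 6 (step 1): P = [6];  Q = [1]
  Insert 2 (step 2): P = [2] / [6];  Q = [1] / [2]
  Insert 9 (step 3): P = [2, 9] / [6];  Q = [1, 3] / [2]
  Insert 4 (step 4): P = [2, 4] / [6, 9];  Q = [1, 3] / [2, 4]
  Insert 5 (step 5): P = [2, 4, 5] / [6, 9];  Q = [1, 3, 5] / [2, 4]
  Insert 3 (step 6): P = [2, 3, 5] / [4, 9] / [6];  Q = [1, 3, 5] / [2, 4] / [6]
  Insert 1 (step 7): P = [1, 3, 5] / [2, 9] / [4] / [6];  Q = [1, 3, 5] / [2, 4] / [6] / [7]
  Insert 8 (step 8): P = [1, 3, 5, 8] / [2, 9] / [4] / [6];  Q = [1, 3, 5, 8] / [2, 4] / [6] / [7]
  Insert 7 (step 9): P = [1, 3, 5, 7] / [2, 8] / [4, 9] / [6];  Q = [1, 3, 5, 8] / [2, 4] / [6, 9] / [7]
Final shape: (4, 2, 2, 1).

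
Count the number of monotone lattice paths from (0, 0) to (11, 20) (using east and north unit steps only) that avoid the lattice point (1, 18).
Number of paths = 84671061

Total paths from (0, 0) to (11, 20): C(31, 11) = 84672315. Paths through (1, 18): (paths (0, 0) → (1, 18)) × (paths (1, 18) → (11, 20)) = C(19, 1) · C(12, 10) = 19 · 66 = 1254. Avoidance count = 84672315 − 1254 = 84671061.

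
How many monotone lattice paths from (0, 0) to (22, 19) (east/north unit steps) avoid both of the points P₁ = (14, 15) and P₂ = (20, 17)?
Number of paths = 123868743420

Inclusion–exclusion. Total paths: C(41, 22) = 244662670200. Through P₁: C(29, 14)·C(12, 8) = 38391586200. Through P₂: C(37, 20)·C(4, 2) = 95432212260. Since P₁ is strictly southwest of P₂, a monotone path through both must visit P₁ then P₂; paths through both = C(29, 14)·C(8, 6)·C(4, 2) = 13029871680. Avoid both = 244662670200 − 38391586200 − 95432212260 + 13029871680 = 123868743420.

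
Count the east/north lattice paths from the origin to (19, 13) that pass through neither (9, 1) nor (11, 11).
Number of paths = 309192400

Inclusion–exclusion. Total paths: C(32, 19) = 347373600. Through P₁: C(10, 9)·C(22, 10) = 6466460. Through P₂: C(22, 11)·C(10, 8) = 31744440. Since P₁ is strictly southwest of P₂, a monotone path through both must visit P₁ then P₂; paths through both = C(10, 9)·C(12, 2)·C(10, 8) = 29700. Avoid both = 347373600 − 6466460 − 31744440 + 29700 = 309192400.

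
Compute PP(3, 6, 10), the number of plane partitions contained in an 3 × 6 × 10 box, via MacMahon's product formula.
PP(3, 6, 10) = 9386849472

Evaluate the triple product over i = 1..3, j = 1..6, k = 1..10. The factors are (2/1) · (3/2) · (4/3) · (5/4) · (6/5) · (7/6) · (8/7) · (9/8) · … (180 factors total). The numerators and denominators telescope so the product is an integer; carrying out the multiplication exactly gives PP(3, 6, 10) = 9386849472.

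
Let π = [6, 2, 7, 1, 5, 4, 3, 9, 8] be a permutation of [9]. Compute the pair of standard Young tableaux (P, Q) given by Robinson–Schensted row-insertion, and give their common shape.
P = [1, 3, 8] / [2, 4, 9] / [5, 7] / [6];  Q = [1, 3, 8] / [2, 5, 9] / [4, 6] / [7];  common shape = (3, 3, 2, 1)

Row-insert the values π_1, π_2, … into P one at a time, bumping the leftmost entry strictly greater than the inserted value down to the next row. The recording tableau Q records, in position (i, j), the step at which that cell was added to P.
  Insert 6 (step 1): P = [6];  Q = [1]
  Insert 2 (step 2): P = [2] / [6];  Q = [1] / [2]
  Insert 7 (step 3): P = [2, 7] / [6];  Q = [1, 3] / [2]
  Insert 1 (step 4): P = [1, 7] / [2] / [6];  Q = [1, 3] / [2] / [4]
  Insert 5 (step 5): P = [1, 5] / [2, 7] / [6];  Q = [1, 3] / [2, 5] / [4]
  Insert 4 (step 6): P = [1, 4] / [2, 5] / [6, 7];  Q = [1, 3] / [2, 5] / [4, 6]
  Insert 3 (step 7): P = [1, 3] / [2, 4] / [5, 7] / [6];  Q = [1, 3] / [2, 5] / [4, 6] / [7]
  Insert 9 (step 8): P = [1, 3, 9] / [2, 4] / [5, 7] / [6];  Q = [1, 3, 8] / [2, 5] / [4, 6] / [7]
  Insert 8 (step 9): P = [1, 3, 8] / [2, 4, 9] / [5, 7] / [6];  Q = [1, 3, 8] / [2, 5, 9] / [4, 6] / [7]
Final shape: (3, 3, 2, 1).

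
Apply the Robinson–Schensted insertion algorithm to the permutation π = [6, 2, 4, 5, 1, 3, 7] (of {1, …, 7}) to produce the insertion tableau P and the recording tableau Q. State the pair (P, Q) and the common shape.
P = [1, 3, 5, 7] / [2, 4] / [6];  Q = [1, 3, 4, 7] / [2, 6] / [5];  common shape = (4, 2, 1)

Row-insert the values π_1, π_2, … into P one at a time, bumping the leftmost entry strictly greater than the inserted value down to the next row. The recording tableau Q records, in position (i, j), the step at which that cell was added to P.
  Insert 6 (step 1): P = [6];  Q = [1]
  Insert 2 (step 2): P = [2] / [6];  Q = [1] / [2]
  Insert 4 (step 3): P = [2, 4] / [6];  Q = [1, 3] / [2]
  Insert 5 (step 4): P = [2, 4, 5] / [6];  Q = [1, 3, 4] / [2]
  Insert 1 (step 5): P = [1, 4, 5] / [2] / [6];  Q = [1, 3, 4] / [2] / [5]
  Insert 3 (step 6): P = [1, 3, 5] / [2, 4] / [6];  Q = [1, 3, 4] / [2, 6] / [5]
  Insert 7 (step 7): P = [1, 3, 5, 7] / [2, 4] / [6];  Q = [1, 3, 4, 7] / [2, 6] / [5]
Final shape: (4, 2, 1).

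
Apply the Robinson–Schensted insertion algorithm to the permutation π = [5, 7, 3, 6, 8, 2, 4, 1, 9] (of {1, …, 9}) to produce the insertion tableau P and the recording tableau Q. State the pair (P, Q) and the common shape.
P = [1, 4, 8, 9] / [2, 6] / [3, 7] / [5];  Q = [1, 2, 5, 9] / [3, 4] / [6, 7] / [8];  common shape = (4, 2, 2, 1)

Row-insert the values π_1, π_2, … into P one at a time, bumping the leftmost entry strictly greater than the inserted value down to the next row. The recording tableau Q records, in position (i, j), the step at which that cell was added to P.
  Insert 5 (step 1): P = [5];  Q = [1]
  Insert 7 (step 2): P = [5, 7];  Q = [1, 2]
  Insert 3 (step 3): P = [3, 7] / [5];  Q = [1, 2] / [3]
  Insert 6 (step 4): P = [3, 6] / [5, 7];  Q = [1, 2] / [3, 4]
  Insert 8 (step 5): P = [3, 6, 8] / [5, 7];  Q = [1, 2, 5] / [3, 4]
  Insert 2 (step 6): P = [2, 6, 8] / [3, 7] / [5];  Q = [1, 2, 5] / [3, 4] / [6]
  Insert 4 (step 7): P = [2, 4, 8] / [3, 6] / [5, 7];  Q = [1, 2, 5] / [3, 4] / [6, 7]
  Insert 1 (step 8): P = [1, 4, 8] / [2, 6] / [3, 7] / [5];  Q = [1, 2, 5] / [3, 4] / [6, 7] / [8]
  Insert 9 (step 9): P = [1, 4, 8, 9] / [2, 6] / [3, 7] / [5];  Q = [1, 2, 5, 9] / [3, 4] / [6, 7] / [8]
Final shape: (4, 2, 2, 1).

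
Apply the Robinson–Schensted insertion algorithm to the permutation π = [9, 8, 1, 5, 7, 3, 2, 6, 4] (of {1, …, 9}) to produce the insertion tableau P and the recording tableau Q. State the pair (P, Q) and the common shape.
P = [1, 2, 4] / [3, 6] / [5, 7] / [8] / [9];  Q = [1, 4, 5] / [2, 8] / [3, 9] / [6] / [7];  common shape = (3, 2, 2, 1, 1)

Row-insert the values π_1, π_2, … into P one at a time, bumping the leftmost entry strictly greater than the inserted value down to the next row. The recording tableau Q records, in position (i, j), the step at which that cell was added to P.
  Insert 9 (step 1): P = [9];  Q = [1]
  Insert 8 (step 2): P = [8] / [9];  Q = [1] / [2]
  Insert 1 (step 3): P = [1] / [8] / [9];  Q = [1] / [2] / [3]
  Insert 5 (step 4): P = [1, 5] / [8] / [9];  Q = [1, 4] / [2] / [3]
  Insert 7 (step 5): P = [1, 5, 7] / [8] / [9];  Q = [1, 4, 5] / [2] / [3]
  Insert 3 (step 6): P = [1, 3, 7] / [5] / [8] / [9];  Q = [1, 4, 5] / [2] / [3] / [6]
  Insert 2 (step 7): P = [1, 2, 7] / [3] / [5] / [8] / [9];  Q = [1, 4, 5] / [2] / [3] / [6] / [7]
  Insert 6 (step 8): P = [1, 2, 6] / [3, 7] / [5] / [8] / [9];  Q = [1, 4, 5] / [2, 8] / [3] / [6] / [7]
  Insert 4 (step 9): P = [1, 2, 4] / [3, 6] / [5, 7] / [8] / [9];  Q = [1, 4, 5] / [2, 8] / [3, 9] / [6] / [7]
Final shape: (3, 2, 2, 1, 1).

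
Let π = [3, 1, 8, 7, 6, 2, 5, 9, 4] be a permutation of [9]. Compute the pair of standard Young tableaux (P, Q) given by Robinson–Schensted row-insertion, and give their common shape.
P = [1, 2, 4, 9] / [3, 5] / [6] / [7] / [8];  Q = [1, 3, 7, 8] / [2, 4] / [5] / [6] / [9];  common shape = (4, 2, 1, 1, 1)

Row-insert the values π_1, π_2, … into P one at a time, bumping the leftmost entry strictly greater than the inserted value down to the next row. The recording tableau Q records, in position (i, j), the step at which that cell was added to P.
  Insert 3 (step 1): P = [3];  Q = [1]
  Insert 1 (step 2): P = [1] / [3];  Q = [1] / [2]
  Insert 8 (step 3): P = [1, 8] / [3];  Q = [1, 3] / [2]
  Insert 7 (step 4): P = [1, 7] / [3, 8];  Q = [1, 3] / [2, 4]
  Insert 6 (step 5): P = [1, 6] / [3, 7] / [8];  Q = [1, 3] / [2, 4] / [5]
  Insert 2 (step 6): P = [1, 2] / [3, 6] / [7] / [8];  Q = [1, 3] / [2, 4] / [5] / [6]
  Insert 5 (step 7): P = [1, 2, 5] / [3, 6] / [7] / [8];  Q = [1, 3, 7] / [2, 4] / [5] / [6]
  Insert 9 (step 8): P = [1, 2, 5, 9] / [3, 6] / [7] / [8];  Q = [1, 3, 7, 8] / [2, 4] / [5] / [6]
  Insert 4 (step 9): P = [1, 2, 4, 9] / [3, 5] / [6] / [7] / [8];  Q = [1, 3, 7, 8] / [2, 4] / [5] / [6] / [9]
Final shape: (4, 2, 1, 1, 1).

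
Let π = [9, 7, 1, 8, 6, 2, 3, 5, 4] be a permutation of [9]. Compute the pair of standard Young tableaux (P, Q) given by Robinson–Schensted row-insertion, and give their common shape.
P = [1, 2, 3, 4] / [5, 8] / [6] / [7] / [9];  Q = [1, 4, 7, 8] / [2, 5] / [3] / [6] / [9];  common shape = (4, 2, 1, 1, 1)

Row-insert the values π_1, π_2, … into P one at a time, bumping the leftmost entry strictly greater than the inserted value down to the next row. The recording tableau Q records, in position (i, j), the step at which that cell was added to P.
  Insert 9 (step 1): P = [9];  Q = [1]
  Insert 7 (step 2): P = [7] / [9];  Q = [1] / [2]
  Insert 1 (step 3): P = [1] / [7] / [9];  Q = [1] / [2] / [3]
  Insert 8 (step 4): P = [1, 8] / [7] / [9];  Q = [1, 4] / [2] / [3]
  Insert 6 (step 5): P = [1, 6] / [7, 8] / [9];  Q = [1, 4] / [2, 5] / [3]
  Insert 2 (step 6): P = [1, 2] / [6, 8] / [7] / [9];  Q = [1, 4] / [2, 5] / [3] / [6]
  Insert 3 (step 7): P = [1, 2, 3] / [6, 8] / [7] / [9];  Q = [1, 4, 7] / [2, 5] / [3] / [6]
  Insert 5 (step 8): P = [1, 2, 3, 5] / [6, 8] / [7] / [9];  Q = [1, 4, 7, 8] / [2, 5] / [3] / [6]
  Insert 4 (step 9): P = [1, 2, 3, 4] / [5, 8] / [6] / [7] / [9];  Q = [1, 4, 7, 8] / [2, 5] / [3] / [6] / [9]
Final shape: (4, 2, 1, 1, 1).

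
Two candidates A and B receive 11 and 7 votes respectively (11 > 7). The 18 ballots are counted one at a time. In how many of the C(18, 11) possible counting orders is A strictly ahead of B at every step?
Strict-lead orderings = 7072

Total orderings of the 18 votes with 11 for A: C(18, 11) = 31824. By the Bertrand ballot formula (Cycle Lemma / reflection principle), the number of orderings in which A is strictly ahead of B throughout is (p − q)/(p + q) · C(p + q, p) = (11 − 7)/(11 + 7) · 31824 = 7072.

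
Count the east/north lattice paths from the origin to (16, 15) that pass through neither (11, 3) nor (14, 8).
Number of paths = 287509867

Inclusion–exclusion. Total paths: C(31, 16) = 300540195. Through P₁: C(14, 11)·C(17, 5) = 2252432. Through P₂: C(22, 14)·C(9, 2) = 11511720. Since P₁ is strictly southwest of P₂, a monotone path through both must visit P₁ then P₂; paths through both = C(14, 11)·C(8, 3)·C(9, 2) = 733824. Avoid both = 300540195 − 2252432 − 11511720 + 733824 = 287509867.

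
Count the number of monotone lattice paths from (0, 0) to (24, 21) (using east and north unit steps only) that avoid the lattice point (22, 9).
Number of paths = 3771821183325

Total paths from (0, 0) to (24, 21): C(45, 24) = 3773655750150. Paths through (22, 9): (paths (0, 0) → (22, 9)) × (paths (22, 9) → (24, 21)) = C(31, 22) · C(14, 2) = 20160075 · 91 = 1834566825. Avoidance count = 3773655750150 − 1834566825 = 3771821183325.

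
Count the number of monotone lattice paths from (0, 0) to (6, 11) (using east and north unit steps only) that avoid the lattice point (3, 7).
Number of paths = 8176

Total paths from (0, 0) to (6, 11): C(17, 6) = 12376. Paths through (3, 7): (paths (0, 0) → (3, 7)) × (paths (3, 7) → (6, 11)) = C(10, 3) · C(7, 3) = 120 · 35 = 4200. Avoidance count = 12376 − 4200 = 8176.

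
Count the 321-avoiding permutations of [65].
C_65 = 1440418573150919668872489894243865350

These 321-avoiding permutations are counted by the Catalan number C_n = (1/(n + 1)) · C(2n, n). For n = 65: C_65 = (1/66) · C(130, 65) = 95067625827960698145584333020095113100/66 = 1440418573150919668872489894243865350.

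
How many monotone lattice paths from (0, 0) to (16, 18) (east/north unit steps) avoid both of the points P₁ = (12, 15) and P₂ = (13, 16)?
Number of paths = 1264564380

Inclusion–exclusion. Total paths: C(34, 16) = 2203961430. Through P₁: C(27, 12)·C(7, 4) = 608435100. Through P₂: C(29, 13)·C(5, 3) = 678639150. Since P₁ is strictly southwest of P₂, a monotone path through both must visit P₁ then P₂; paths through both = C(27, 12)·C(2, 1)·C(5, 3) = 347677200. Avoid both = 2203961430 − 608435100 − 678639150 + 347677200 = 1264564380.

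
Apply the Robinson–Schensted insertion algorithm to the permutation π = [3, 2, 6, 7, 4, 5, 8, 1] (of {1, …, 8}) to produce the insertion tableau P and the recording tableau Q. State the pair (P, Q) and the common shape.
P = [1, 4, 5, 8] / [2, 6, 7] / [3];  Q = [1, 3, 4, 7] / [2, 5, 6] / [8];  common shape = (4, 3, 1)

Row-insert the values π_1, π_2, … into P one at a time, bumping the leftmost entry strictly greater than the inserted value down to the next row. The recording tableau Q records, in position (i, j), the step at which that cell was added to P.
  Insert 3 (step 1): P = [3];  Q = [1]
  Insert 2 (step 2): P = [2] / [3];  Q = [1] / [2]
  Insert 6 (step 3): P = [2, 6] / [3];  Q = [1, 3] / [2]
  Insert 7 (step 4): P = [2, 6, 7] / [3];  Q = [1, 3, 4] / [2]
  Insert 4 (step 5): P = [2, 4, 7] / [3, 6];  Q = [1, 3, 4] / [2, 5]
  Insert 5 (step 6): P = [2, 4, 5] / [3, 6, 7];  Q = [1, 3, 4] / [2, 5, 6]
  Insert 8 (step 7): P = [2, 4, 5, 8] / [3, 6, 7];  Q = [1, 3, 4, 7] / [2, 5, 6]
  Insert 1 (step 8): P = [1, 4, 5, 8] / [2, 6, 7] / [3];  Q = [1, 3, 4, 7] / [2, 5, 6] / [8]
Final shape: (4, 3, 1).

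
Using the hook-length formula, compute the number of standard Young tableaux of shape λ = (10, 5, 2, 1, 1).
# SYT of shape (10, 5, 2, 1, 1) = 6802380

Hook-length formula: f^λ = n! / Π hook(c), product over all cells c of the Young diagram. For λ = (10, 5, 2, 1, 1), n = 19 boxes. Hook lengths by row (left-to-right, top-to-bottom): [14, 11, 9, 8, 7, 5, 4, 3, 2, 1]; [8, 5, 3, 2, 1]; [4, 1]; [2]; [1]. Product of hooks = 17882726400. So f^λ = 19! / 17882726400 = 121645100408832000 / 17882726400 = 6802380.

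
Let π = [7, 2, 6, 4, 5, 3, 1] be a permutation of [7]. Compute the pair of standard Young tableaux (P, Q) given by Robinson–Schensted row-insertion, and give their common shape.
P = [1, 3, 5] / [2] / [4] / [6] / [7];  Q = [1, 3, 5] / [2] / [4] / [6] / [7];  common shape = (3, 1, 1, 1, 1)

Row-insert the values π_1, π_2, … into P one at a time, bumping the leftmost entry strictly greater than the inserted value down to the next row. The recording tableau Q records, in position (i, j), the step at which that cell was added to P.
  Insert 7 (step 1): P = [7];  Q = [1]
  Insert 2 (step 2): P = [2] / [7];  Q = [1] / [2]
  Insert 6 (step 3): P = [2, 6] / [7];  Q = [1, 3] / [2]
  Insert 4 (step 4): P = [2, 4] / [6] / [7];  Q = [1, 3] / [2] / [4]
  Insert 5 (step 5): P = [2, 4, 5] / [6] / [7];  Q = [1, 3, 5] / [2] / [4]
  Insert 3 (step 6): P = [2, 3, 5] / [4] / [6] / [7];  Q = [1, 3, 5] / [2] / [4] / [6]
  Insert 1 (step 7): P = [1, 3, 5] / [2] / [4] / [6] / [7];  Q = [1, 3, 5] / [2] / [4] / [6] / [7]
Final shape: (3, 1, 1, 1, 1).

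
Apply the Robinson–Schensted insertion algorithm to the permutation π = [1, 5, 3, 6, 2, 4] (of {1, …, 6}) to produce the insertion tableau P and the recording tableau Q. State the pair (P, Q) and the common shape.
P = [1, 2, 4] / [3, 6] / [5];  Q = [1, 2, 4] / [3, 6] / [5];  common shape = (3, 2, 1)

Row-insert the values π_1, π_2, … into P one at a time, bumping the leftmost entry strictly greater than the inserted value down to the next row. The recording tableau Q records, in position (i, j), the step at which that cell was added to P.
  Insert 1 (step 1): P = [1];  Q = [1]
  Insert 5 (step 2): P = [1, 5];  Q = [1, 2]
  Insert 3 (step 3): P = [1, 3] / [5];  Q = [1, 2] / [3]
  Insert 6 (step 4): P = [1, 3, 6] / [5];  Q = [1, 2, 4] / [3]
  Insert 2 (step 5): P = [1, 2, 6] / [3] / [5];  Q = [1, 2, 4] / [3] / [5]
  Insert 4 (step 6): P = [1, 2, 4] / [3, 6] / [5];  Q = [1, 2, 4] / [3, 6] / [5]
Final shape: (3, 2, 1).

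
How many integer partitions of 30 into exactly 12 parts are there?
p(30, 12 parts) = 366

Partitions of n into exactly k parts are in bijection with partitions of n − k into at most k parts (subtract 1 from each part). So p(30, exactly 12) = p(18, parts ≤ 12). Computing via the recurrence p(m, j) = p(m, j−1) + p(m−j, j) gives 366.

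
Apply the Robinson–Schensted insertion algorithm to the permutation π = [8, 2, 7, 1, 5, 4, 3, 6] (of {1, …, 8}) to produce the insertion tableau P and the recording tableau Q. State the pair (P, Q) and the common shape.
P = [1, 3, 6] / [2, 4] / [5] / [7] / [8];  Q = [1, 3, 8] / [2, 5] / [4] / [6] / [7];  common shape = (3, 2, 1, 1, 1)

Row-insert the values π_1, π_2, … into P one at a time, bumping the leftmost entry strictly greater than the inserted value down to the next row. The recording tableau Q records, in position (i, j), the step at which that cell was added to P.
  Insert 8 (step 1): P = [8];  Q = [1]
  Insert 2 (step 2): P = [2] / [8];  Q = [1] / [2]
  Insert 7 (step 3): P = [2, 7] / [8];  Q = [1, 3] / [2]
  Insert 1 (step 4): P = [1, 7] / [2] / [8];  Q = [1, 3] / [2] / [4]
  Insert 5 (step 5): P = [1, 5] / [2, 7] / [8];  Q = [1, 3] / [2, 5] / [4]
  Insert 4 (step 6): P = [1, 4] / [2, 5] / [7] / [8];  Q = [1, 3] / [2, 5] / [4] / [6]
  Insert 3 (step 7): P = [1, 3] / [2, 4] / [5] / [7] / [8];  Q = [1, 3] / [2, 5] / [4] / [6] / [7]
  Insert 6 (step 8): P = [1, 3, 6] / [2, 4] / [5] / [7] / [8];  Q = [1, 3, 8] / [2, 5] / [4] / [6] / [7]
Final shape: (3, 2, 1, 1, 1).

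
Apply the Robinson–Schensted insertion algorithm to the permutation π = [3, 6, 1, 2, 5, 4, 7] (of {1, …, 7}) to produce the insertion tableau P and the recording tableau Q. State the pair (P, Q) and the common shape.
P = [1, 2, 4, 7] / [3, 5] / [6];  Q = [1, 2, 5, 7] / [3, 4] / [6];  common shape = (4, 2, 1)

Row-insert the values π_1, π_2, … into P one at a time, bumping the leftmost entry strictly greater than the inserted value down to the next row. The recording tableau Q records, in position (i, j), the step at which that cell was added to P.
  Insert 3 (step 1): P = [3];  Q = [1]
  Insert 6 (step 2): P = [3, 6];  Q = [1, 2]
  Insert 1 (step 3): P = [1, 6] / [3];  Q = [1, 2] / [3]
  Insert 2 (step 4): P = [1, 2] / [3, 6];  Q = [1, 2] / [3, 4]
  Insert 5 (step 5): P = [1, 2, 5] / [3, 6];  Q = [1, 2, 5] / [3, 4]
  Insert 4 (step 6): P = [1, 2, 4] / [3, 5] / [6];  Q = [1, 2, 5] / [3, 4] / [6]
  Insert 7 (step 7): P = [1, 2, 4, 7] / [3, 5] / [6];  Q = [1, 2, 5, 7] / [3, 4] / [6]
Final shape: (4, 2, 1).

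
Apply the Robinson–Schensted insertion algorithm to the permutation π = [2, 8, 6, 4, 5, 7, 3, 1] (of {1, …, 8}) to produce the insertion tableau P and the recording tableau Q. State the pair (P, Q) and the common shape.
P = [1, 3, 5, 7] / [2] / [4] / [6] / [8];  Q = [1, 2, 5, 6] / [3] / [4] / [7] / [8];  common shape = (4, 1, 1, 1, 1)

Row-insert the values π_1, π_2, … into P one at a time, bumping the leftmost entry strictly greater than the inserted value down to the next row. The recording tableau Q records, in position (i, j), the step at which that cell was added to P.
  Insert 2 (step 1): P = [2];  Q = [1]
  Insert 8 (step 2): P = [2, 8];  Q = [1, 2]
  Insert 6 (step 3): P = [2, 6] / [8];  Q = [1, 2] / [3]
  Insert 4 (step 4): P = [2, 4] / [6] / [8];  Q = [1, 2] / [3] / [4]
  Insert 5 (step 5): P = [2, 4, 5] / [6] / [8];  Q = [1, 2, 5] / [3] / [4]
  Insert 7 (step 6): P = [2, 4, 5, 7] / [6] / [8];  Q = [1, 2, 5, 6] / [3] / [4]
  Insert 3 (step 7): P = [2, 3, 5, 7] / [4] / [6] / [8];  Q = [1, 2, 5, 6] / [3] / [4] / [7]
  Insert 1 (step 8): P = [1, 3, 5, 7] / [2] / [4] / [6] / [8];  Q = [1, 2, 5, 6] / [3] / [4] / [7] / [8]
Final shape: (4, 1, 1, 1, 1).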